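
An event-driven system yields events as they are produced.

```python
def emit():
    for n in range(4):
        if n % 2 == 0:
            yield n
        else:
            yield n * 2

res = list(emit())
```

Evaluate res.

Step 1: For each n in range(4), yield n if even, else n*2:
  n=0 (even): yield 0
  n=1 (odd): yield 1*2 = 2
  n=2 (even): yield 2
  n=3 (odd): yield 3*2 = 6
Therefore res = [0, 2, 2, 6].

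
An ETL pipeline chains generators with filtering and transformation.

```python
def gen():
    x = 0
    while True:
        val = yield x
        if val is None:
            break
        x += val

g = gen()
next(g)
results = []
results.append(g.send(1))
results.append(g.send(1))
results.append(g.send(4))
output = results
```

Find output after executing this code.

Step 1: next(g) -> yield 0.
Step 2: send(1) -> x = 1, yield 1.
Step 3: send(1) -> x = 2, yield 2.
Step 4: send(4) -> x = 6, yield 6.
Therefore output = [1, 2, 6].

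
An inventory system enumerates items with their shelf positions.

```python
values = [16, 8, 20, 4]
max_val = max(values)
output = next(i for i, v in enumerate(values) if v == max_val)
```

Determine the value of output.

Step 1: max([16, 8, 20, 4]) = 20.
Step 2: Find first index where value == 20:
  Index 0: 16 != 20
  Index 1: 8 != 20
  Index 2: 20 == 20, found!
Therefore output = 2.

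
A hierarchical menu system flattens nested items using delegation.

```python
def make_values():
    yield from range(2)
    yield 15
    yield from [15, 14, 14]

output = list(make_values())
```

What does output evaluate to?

Step 1: Trace yields in order:
  yield 0
  yield 1
  yield 15
  yield 15
  yield 14
  yield 14
Therefore output = [0, 1, 15, 15, 14, 14].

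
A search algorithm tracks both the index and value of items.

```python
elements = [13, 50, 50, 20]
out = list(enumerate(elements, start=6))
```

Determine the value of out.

Step 1: enumerate with start=6:
  (6, 13)
  (7, 50)
  (8, 50)
  (9, 20)
Therefore out = [(6, 13), (7, 50), (8, 50), (9, 20)].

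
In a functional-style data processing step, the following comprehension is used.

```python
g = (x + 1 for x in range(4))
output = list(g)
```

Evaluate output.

Step 1: For each x in range(4), compute x+1:
  x=0: 0+1 = 1
  x=1: 1+1 = 2
  x=2: 2+1 = 3
  x=3: 3+1 = 4
Therefore output = [1, 2, 3, 4].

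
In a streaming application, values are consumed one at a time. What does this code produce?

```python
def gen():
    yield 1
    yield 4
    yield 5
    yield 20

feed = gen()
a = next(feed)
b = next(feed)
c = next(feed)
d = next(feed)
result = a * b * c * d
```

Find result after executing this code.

Step 1: Create generator and consume all values:
  a = next(feed) = 1
  b = next(feed) = 4
  c = next(feed) = 5
  d = next(feed) = 20
Step 2: result = 1 * 4 * 5 * 20 = 400.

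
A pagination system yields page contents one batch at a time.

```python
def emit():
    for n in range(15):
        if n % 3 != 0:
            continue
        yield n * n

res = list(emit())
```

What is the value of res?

Step 1: Only yield n**2 when n is divisible by 3:
  n=0: 0 % 3 == 0, yield 0**2 = 0
  n=3: 3 % 3 == 0, yield 3**2 = 9
  n=6: 6 % 3 == 0, yield 6**2 = 36
  n=9: 9 % 3 == 0, yield 9**2 = 81
  n=12: 12 % 3 == 0, yield 12**2 = 144
Therefore res = [0, 9, 36, 81, 144].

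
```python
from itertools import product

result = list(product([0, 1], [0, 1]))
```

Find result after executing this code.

Step 1: product([0, 1], [0, 1]) gives all pairs:
  (0, 0)
  (0, 1)
  (1, 0)
  (1, 1)
Therefore result = [(0, 0), (0, 1), (1, 0), (1, 1)].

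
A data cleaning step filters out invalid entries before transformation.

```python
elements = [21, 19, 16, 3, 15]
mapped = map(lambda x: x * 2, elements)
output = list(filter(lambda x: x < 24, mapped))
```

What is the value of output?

Step 1: Map x * 2:
  21 -> 42
  19 -> 38
  16 -> 32
  3 -> 6
  15 -> 30
Step 2: Filter for < 24:
  42: removed
  38: removed
  32: removed
  6: kept
  30: removed
Therefore output = [6].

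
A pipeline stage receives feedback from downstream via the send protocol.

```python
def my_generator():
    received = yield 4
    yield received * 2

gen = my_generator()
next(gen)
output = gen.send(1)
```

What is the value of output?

Step 1: next(gen) advances to first yield, producing 4.
Step 2: send(1) resumes, received = 1.
Step 3: yield received * 2 = 1 * 2 = 2.
Therefore output = 2.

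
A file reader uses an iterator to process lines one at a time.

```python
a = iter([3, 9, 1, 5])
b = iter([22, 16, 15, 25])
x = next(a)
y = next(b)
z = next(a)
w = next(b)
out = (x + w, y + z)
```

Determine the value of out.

Step 1: a iterates [3, 9, 1, 5], b iterates [22, 16, 15, 25].
Step 2: x = next(a) = 3, y = next(b) = 22.
Step 3: z = next(a) = 9, w = next(b) = 16.
Step 4: out = (3 + 16, 22 + 9) = (19, 31).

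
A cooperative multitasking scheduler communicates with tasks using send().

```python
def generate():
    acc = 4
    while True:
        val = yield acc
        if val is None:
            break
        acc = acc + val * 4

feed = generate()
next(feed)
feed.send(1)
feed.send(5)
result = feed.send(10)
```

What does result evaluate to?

Step 1: next() -> yield acc=4.
Step 2: send(1) -> val=1, acc = 4 + 1*4 = 8, yield 8.
Step 3: send(5) -> val=5, acc = 8 + 5*4 = 28, yield 28.
Step 4: send(10) -> val=10, acc = 28 + 10*4 = 68, yield 68.
Therefore result = 68.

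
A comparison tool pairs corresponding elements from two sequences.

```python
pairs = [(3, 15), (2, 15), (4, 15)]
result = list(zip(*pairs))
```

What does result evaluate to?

Step 1: zip(*pairs) transposes: unzips [(3, 15), (2, 15), (4, 15)] into separate sequences.
Step 2: First elements: (3, 2, 4), second elements: (15, 15, 15).
Therefore result = [(3, 2, 4), (15, 15, 15)].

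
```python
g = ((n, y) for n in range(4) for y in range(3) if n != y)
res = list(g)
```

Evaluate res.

Step 1: Nested generator over range(4) x range(3) where n != y:
  (0, 0): excluded (n == y)
  (0, 1): included
  (0, 2): included
  (1, 0): included
  (1, 1): excluded (n == y)
  (1, 2): included
  (2, 0): included
  (2, 1): included
  (2, 2): excluded (n == y)
  (3, 0): included
  (3, 1): included
  (3, 2): included
Therefore res = [(0, 1), (0, 2), (1, 0), (1, 2), (2, 0), (2, 1), (3, 0), (3, 1), (3, 2)].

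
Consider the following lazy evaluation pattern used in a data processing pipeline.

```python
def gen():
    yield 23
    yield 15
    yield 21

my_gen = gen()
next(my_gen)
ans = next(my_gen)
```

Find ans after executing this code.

Step 1: gen() creates a generator.
Step 2: next(my_gen) yields 23 (consumed and discarded).
Step 3: next(my_gen) yields 15, assigned to ans.
Therefore ans = 15.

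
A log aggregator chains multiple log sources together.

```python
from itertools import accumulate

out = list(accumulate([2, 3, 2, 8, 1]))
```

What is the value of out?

Step 1: accumulate computes running sums:
  + 2 = 2
  + 3 = 5
  + 2 = 7
  + 8 = 15
  + 1 = 16
Therefore out = [2, 5, 7, 15, 16].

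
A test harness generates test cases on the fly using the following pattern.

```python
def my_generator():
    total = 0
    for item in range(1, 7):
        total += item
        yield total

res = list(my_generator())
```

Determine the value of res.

Step 1: Generator accumulates running sum:
  item=1: total = 1, yield 1
  item=2: total = 3, yield 3
  item=3: total = 6, yield 6
  item=4: total = 10, yield 10
  item=5: total = 15, yield 15
  item=6: total = 21, yield 21
Therefore res = [1, 3, 6, 10, 15, 21].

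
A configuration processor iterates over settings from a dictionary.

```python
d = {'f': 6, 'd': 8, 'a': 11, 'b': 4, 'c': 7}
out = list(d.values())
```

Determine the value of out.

Step 1: d.values() returns the dictionary values in insertion order.
Therefore out = [6, 8, 11, 4, 7].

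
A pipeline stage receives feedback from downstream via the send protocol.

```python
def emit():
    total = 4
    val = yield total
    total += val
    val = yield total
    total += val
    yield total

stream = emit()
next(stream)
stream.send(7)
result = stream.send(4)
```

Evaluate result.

Step 1: next() -> yield total=4.
Step 2: send(7) -> val=7, total = 4+7 = 11, yield 11.
Step 3: send(4) -> val=4, total = 11+4 = 15, yield 15.
Therefore result = 15.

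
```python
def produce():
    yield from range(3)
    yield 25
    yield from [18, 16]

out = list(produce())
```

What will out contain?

Step 1: Trace yields in order:
  yield 0
  yield 1
  yield 2
  yield 25
  yield 18
  yield 16
Therefore out = [0, 1, 2, 25, 18, 16].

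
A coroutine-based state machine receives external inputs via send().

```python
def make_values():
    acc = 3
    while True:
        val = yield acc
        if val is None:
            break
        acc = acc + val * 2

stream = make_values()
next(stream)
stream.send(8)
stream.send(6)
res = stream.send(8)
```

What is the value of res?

Step 1: next() -> yield acc=3.
Step 2: send(8) -> val=8, acc = 3 + 8*2 = 19, yield 19.
Step 3: send(6) -> val=6, acc = 19 + 6*2 = 31, yield 31.
Step 4: send(8) -> val=8, acc = 31 + 8*2 = 47, yield 47.
Therefore res = 47.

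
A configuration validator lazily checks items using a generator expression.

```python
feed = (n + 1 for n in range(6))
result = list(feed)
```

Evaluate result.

Step 1: For each n in range(6), compute n+1:
  n=0: 0+1 = 1
  n=1: 1+1 = 2
  n=2: 2+1 = 3
  n=3: 3+1 = 4
  n=4: 4+1 = 5
  n=5: 5+1 = 6
Therefore result = [1, 2, 3, 4, 5, 6].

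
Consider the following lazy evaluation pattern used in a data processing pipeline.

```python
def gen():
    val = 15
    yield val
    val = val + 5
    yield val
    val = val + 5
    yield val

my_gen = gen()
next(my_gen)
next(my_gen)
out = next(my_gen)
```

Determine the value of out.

Step 1: Trace through generator execution:
  Yield 1: val starts at 15, yield 15
  Yield 2: val = 15 + 5 = 20, yield 20
  Yield 3: val = 20 + 5 = 25, yield 25
Step 2: First next() gets 15, second next() gets the second value, third next() yields 25.
Therefore out = 25.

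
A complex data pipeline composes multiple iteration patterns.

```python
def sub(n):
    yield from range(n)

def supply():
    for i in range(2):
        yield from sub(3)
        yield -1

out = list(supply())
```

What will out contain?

Step 1: For each i in range(2):
  i=0: yield from sub(3) -> [0, 1, 2], then yield -1
  i=1: yield from sub(3) -> [0, 1, 2], then yield -1
Therefore out = [0, 1, 2, -1, 0, 1, 2, -1].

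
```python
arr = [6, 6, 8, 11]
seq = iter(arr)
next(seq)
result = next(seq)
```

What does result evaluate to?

Step 1: Create iterator over [6, 6, 8, 11].
Step 2: next() consumes 6.
Step 3: next() returns 6.
Therefore result = 6.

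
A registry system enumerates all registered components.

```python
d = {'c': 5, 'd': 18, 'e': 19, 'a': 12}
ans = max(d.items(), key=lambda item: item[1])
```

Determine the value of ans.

Step 1: Find item with maximum value:
  ('c', 5)
  ('d', 18)
  ('e', 19)
  ('a', 12)
Step 2: Maximum value is 19 at key 'e'.
Therefore ans = ('e', 19).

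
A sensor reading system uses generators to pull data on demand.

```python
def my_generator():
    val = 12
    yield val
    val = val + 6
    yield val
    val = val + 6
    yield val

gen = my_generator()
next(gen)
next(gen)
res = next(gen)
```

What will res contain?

Step 1: Trace through generator execution:
  Yield 1: val starts at 12, yield 12
  Yield 2: val = 12 + 6 = 18, yield 18
  Yield 3: val = 18 + 6 = 24, yield 24
Step 2: First next() gets 12, second next() gets the second value, third next() yields 24.
Therefore res = 24.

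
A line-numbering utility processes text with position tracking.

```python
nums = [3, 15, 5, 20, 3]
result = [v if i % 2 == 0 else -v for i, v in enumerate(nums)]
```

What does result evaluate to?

Step 1: For each (i, v), keep v if i is even, negate if odd:
  i=0 (even): keep 3
  i=1 (odd): negate to -15
  i=2 (even): keep 5
  i=3 (odd): negate to -20
  i=4 (even): keep 3
Therefore result = [3, -15, 5, -20, 3].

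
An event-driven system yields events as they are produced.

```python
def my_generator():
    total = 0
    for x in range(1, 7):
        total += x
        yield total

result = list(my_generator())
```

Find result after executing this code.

Step 1: Generator accumulates running sum:
  x=1: total = 1, yield 1
  x=2: total = 3, yield 3
  x=3: total = 6, yield 6
  x=4: total = 10, yield 10
  x=5: total = 15, yield 15
  x=6: total = 21, yield 21
Therefore result = [1, 3, 6, 10, 15, 21].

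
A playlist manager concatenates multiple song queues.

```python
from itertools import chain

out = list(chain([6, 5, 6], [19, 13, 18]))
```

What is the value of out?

Step 1: chain() concatenates iterables: [6, 5, 6] + [19, 13, 18].
Therefore out = [6, 5, 6, 19, 13, 18].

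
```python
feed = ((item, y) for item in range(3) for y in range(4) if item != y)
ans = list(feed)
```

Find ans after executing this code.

Step 1: Nested generator over range(3) x range(4) where item != y:
  (0, 0): excluded (item == y)
  (0, 1): included
  (0, 2): included
  (0, 3): included
  (1, 0): included
  (1, 1): excluded (item == y)
  (1, 2): included
  (1, 3): included
  (2, 0): included
  (2, 1): included
  (2, 2): excluded (item == y)
  (2, 3): included
Therefore ans = [(0, 1), (0, 2), (0, 3), (1, 0), (1, 2), (1, 3), (2, 0), (2, 1), (2, 3)].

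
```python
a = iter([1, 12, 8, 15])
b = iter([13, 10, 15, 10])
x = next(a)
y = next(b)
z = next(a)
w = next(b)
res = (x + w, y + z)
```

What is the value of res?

Step 1: a iterates [1, 12, 8, 15], b iterates [13, 10, 15, 10].
Step 2: x = next(a) = 1, y = next(b) = 13.
Step 3: z = next(a) = 12, w = next(b) = 10.
Step 4: res = (1 + 10, 13 + 12) = (11, 25).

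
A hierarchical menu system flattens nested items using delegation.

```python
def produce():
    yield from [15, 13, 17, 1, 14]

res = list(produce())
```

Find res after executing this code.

Step 1: yield from delegates to the iterable, yielding each element.
Step 2: Collected values: [15, 13, 17, 1, 14].
Therefore res = [15, 13, 17, 1, 14].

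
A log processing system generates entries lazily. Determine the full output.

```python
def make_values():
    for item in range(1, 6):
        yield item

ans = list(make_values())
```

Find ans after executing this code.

Step 1: The generator yields each value from range(1, 6).
Step 2: list() consumes all yields: [1, 2, 3, 4, 5].
Therefore ans = [1, 2, 3, 4, 5].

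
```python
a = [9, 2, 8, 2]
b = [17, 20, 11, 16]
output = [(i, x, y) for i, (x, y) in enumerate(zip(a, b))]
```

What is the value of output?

Step 1: enumerate(zip(a, b)) gives index with paired elements:
  i=0: (9, 17)
  i=1: (2, 20)
  i=2: (8, 11)
  i=3: (2, 16)
Therefore output = [(0, 9, 17), (1, 2, 20), (2, 8, 11), (3, 2, 16)].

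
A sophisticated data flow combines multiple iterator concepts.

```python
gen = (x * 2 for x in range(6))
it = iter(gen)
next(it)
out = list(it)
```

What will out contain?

Step 1: Generator produces [0, 2, 4, 6, 8, 10].
Step 2: next(it) consumes first element (0).
Step 3: list(it) collects remaining: [2, 4, 6, 8, 10].
Therefore out = [2, 4, 6, 8, 10].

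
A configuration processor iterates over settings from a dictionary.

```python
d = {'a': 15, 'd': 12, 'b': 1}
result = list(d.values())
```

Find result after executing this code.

Step 1: d.values() returns the dictionary values in insertion order.
Therefore result = [15, 12, 1].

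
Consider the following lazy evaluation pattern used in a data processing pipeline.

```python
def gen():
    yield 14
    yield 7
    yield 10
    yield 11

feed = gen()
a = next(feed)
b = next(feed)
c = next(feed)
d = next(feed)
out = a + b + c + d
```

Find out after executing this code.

Step 1: Create generator and consume all values:
  a = next(feed) = 14
  b = next(feed) = 7
  c = next(feed) = 10
  d = next(feed) = 11
Step 2: out = 14 + 7 + 10 + 11 = 42.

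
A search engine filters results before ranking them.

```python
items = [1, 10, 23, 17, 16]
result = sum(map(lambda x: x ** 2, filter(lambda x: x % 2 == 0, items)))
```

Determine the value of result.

Step 1: Filter even numbers from [1, 10, 23, 17, 16]: [10, 16]
Step 2: Square each: [100, 256]
Step 3: Sum = 356.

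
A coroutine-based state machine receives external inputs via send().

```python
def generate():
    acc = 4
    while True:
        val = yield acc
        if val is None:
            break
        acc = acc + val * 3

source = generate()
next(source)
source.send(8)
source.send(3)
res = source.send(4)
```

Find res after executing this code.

Step 1: next() -> yield acc=4.
Step 2: send(8) -> val=8, acc = 4 + 8*3 = 28, yield 28.
Step 3: send(3) -> val=3, acc = 28 + 3*3 = 37, yield 37.
Step 4: send(4) -> val=4, acc = 37 + 4*3 = 49, yield 49.
Therefore res = 49.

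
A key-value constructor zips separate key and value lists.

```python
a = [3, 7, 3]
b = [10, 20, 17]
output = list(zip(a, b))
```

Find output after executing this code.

Step 1: zip pairs elements at same index:
  Index 0: (3, 10)
  Index 1: (7, 20)
  Index 2: (3, 17)
Therefore output = [(3, 10), (7, 20), (3, 17)].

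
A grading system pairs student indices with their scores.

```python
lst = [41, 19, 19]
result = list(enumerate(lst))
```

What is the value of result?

Step 1: enumerate pairs each element with its index:
  (0, 41)
  (1, 19)
  (2, 19)
Therefore result = [(0, 41), (1, 19), (2, 19)].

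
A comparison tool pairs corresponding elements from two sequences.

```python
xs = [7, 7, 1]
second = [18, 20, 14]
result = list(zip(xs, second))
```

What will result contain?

Step 1: zip pairs elements at same index:
  Index 0: (7, 18)
  Index 1: (7, 20)
  Index 2: (1, 14)
Therefore result = [(7, 18), (7, 20), (1, 14)].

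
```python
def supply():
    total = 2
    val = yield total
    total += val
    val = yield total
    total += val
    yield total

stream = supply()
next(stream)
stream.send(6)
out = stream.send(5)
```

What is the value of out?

Step 1: next() -> yield total=2.
Step 2: send(6) -> val=6, total = 2+6 = 8, yield 8.
Step 3: send(5) -> val=5, total = 8+5 = 13, yield 13.
Therefore out = 13.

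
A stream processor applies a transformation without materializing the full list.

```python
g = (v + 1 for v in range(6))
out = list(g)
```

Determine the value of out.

Step 1: For each v in range(6), compute v+1:
  v=0: 0+1 = 1
  v=1: 1+1 = 2
  v=2: 2+1 = 3
  v=3: 3+1 = 4
  v=4: 4+1 = 5
  v=5: 5+1 = 6
Therefore out = [1, 2, 3, 4, 5, 6].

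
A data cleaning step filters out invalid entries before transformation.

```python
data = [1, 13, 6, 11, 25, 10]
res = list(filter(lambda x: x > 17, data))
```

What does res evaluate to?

Step 1: Filter elements > 17:
  1: removed
  13: removed
  6: removed
  11: removed
  25: kept
  10: removed
Therefore res = [25].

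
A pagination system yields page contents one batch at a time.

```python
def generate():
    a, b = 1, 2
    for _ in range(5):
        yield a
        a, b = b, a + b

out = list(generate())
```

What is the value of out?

Step 1: Fibonacci-like sequence starting with a=1, b=2:
  Iteration 1: yield a=1, then a,b = 2,3
  Iteration 2: yield a=2, then a,b = 3,5
  Iteration 3: yield a=3, then a,b = 5,8
  Iteration 4: yield a=5, then a,b = 8,13
  Iteration 5: yield a=8, then a,b = 13,21
Therefore out = [1, 2, 3, 5, 8].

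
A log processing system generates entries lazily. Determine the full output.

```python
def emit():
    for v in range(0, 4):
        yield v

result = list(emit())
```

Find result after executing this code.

Step 1: The generator yields each value from range(0, 4).
Step 2: list() consumes all yields: [0, 1, 2, 3].
Therefore result = [0, 1, 2, 3].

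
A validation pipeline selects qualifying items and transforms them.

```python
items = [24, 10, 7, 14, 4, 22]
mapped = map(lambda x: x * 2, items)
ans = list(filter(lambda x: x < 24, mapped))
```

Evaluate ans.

Step 1: Map x * 2:
  24 -> 48
  10 -> 20
  7 -> 14
  14 -> 28
  4 -> 8
  22 -> 44
Step 2: Filter for < 24:
  48: removed
  20: kept
  14: kept
  28: removed
  8: kept
  44: removed
Therefore ans = [20, 14, 8].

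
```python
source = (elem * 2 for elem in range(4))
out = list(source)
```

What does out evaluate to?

Step 1: For each elem in range(4), compute elem*2:
  elem=0: 0*2 = 0
  elem=1: 1*2 = 2
  elem=2: 2*2 = 4
  elem=3: 3*2 = 6
Therefore out = [0, 2, 4, 6].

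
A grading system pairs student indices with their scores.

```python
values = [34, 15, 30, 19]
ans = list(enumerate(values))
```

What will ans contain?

Step 1: enumerate pairs each element with its index:
  (0, 34)
  (1, 15)
  (2, 30)
  (3, 19)
Therefore ans = [(0, 34), (1, 15), (2, 30), (3, 19)].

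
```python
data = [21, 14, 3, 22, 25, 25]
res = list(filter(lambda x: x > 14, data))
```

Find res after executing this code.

Step 1: Filter elements > 14:
  21: kept
  14: removed
  3: removed
  22: kept
  25: kept
  25: kept
Therefore res = [21, 22, 25, 25].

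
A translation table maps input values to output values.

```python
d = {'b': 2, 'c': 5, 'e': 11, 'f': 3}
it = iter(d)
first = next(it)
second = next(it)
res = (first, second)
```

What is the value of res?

Step 1: iter(d) iterates over keys: ['b', 'c', 'e', 'f'].
Step 2: first = next(it) = 'b', second = next(it) = 'c'.
Therefore res = ('b', 'c').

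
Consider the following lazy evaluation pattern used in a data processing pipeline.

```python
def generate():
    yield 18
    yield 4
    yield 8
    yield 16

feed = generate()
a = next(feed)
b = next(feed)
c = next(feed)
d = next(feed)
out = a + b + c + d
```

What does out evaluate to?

Step 1: Create generator and consume all values:
  a = next(feed) = 18
  b = next(feed) = 4
  c = next(feed) = 8
  d = next(feed) = 16
Step 2: out = 18 + 4 + 8 + 16 = 46.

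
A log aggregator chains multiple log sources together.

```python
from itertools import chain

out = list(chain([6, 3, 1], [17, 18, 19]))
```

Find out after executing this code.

Step 1: chain() concatenates iterables: [6, 3, 1] + [17, 18, 19].
Therefore out = [6, 3, 1, 17, 18, 19].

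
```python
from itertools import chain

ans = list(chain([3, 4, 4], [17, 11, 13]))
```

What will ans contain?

Step 1: chain() concatenates iterables: [3, 4, 4] + [17, 11, 13].
Therefore ans = [3, 4, 4, 17, 11, 13].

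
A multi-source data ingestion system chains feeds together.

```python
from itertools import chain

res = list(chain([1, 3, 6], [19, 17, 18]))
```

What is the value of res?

Step 1: chain() concatenates iterables: [1, 3, 6] + [19, 17, 18].
Therefore res = [1, 3, 6, 19, 17, 18].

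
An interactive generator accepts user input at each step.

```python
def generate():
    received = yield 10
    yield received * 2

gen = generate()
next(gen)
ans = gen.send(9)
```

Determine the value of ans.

Step 1: next(gen) advances to first yield, producing 10.
Step 2: send(9) resumes, received = 9.
Step 3: yield received * 2 = 9 * 2 = 18.
Therefore ans = 18.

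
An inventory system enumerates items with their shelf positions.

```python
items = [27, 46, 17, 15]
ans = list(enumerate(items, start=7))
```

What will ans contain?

Step 1: enumerate with start=7:
  (7, 27)
  (8, 46)
  (9, 17)
  (10, 15)
Therefore ans = [(7, 27), (8, 46), (9, 17), (10, 15)].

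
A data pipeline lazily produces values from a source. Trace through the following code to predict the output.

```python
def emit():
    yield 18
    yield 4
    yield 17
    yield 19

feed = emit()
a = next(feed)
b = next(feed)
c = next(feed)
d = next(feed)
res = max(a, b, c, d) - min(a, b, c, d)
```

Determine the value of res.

Step 1: Create generator and consume all values:
  a = next(feed) = 18
  b = next(feed) = 4
  c = next(feed) = 17
  d = next(feed) = 19
Step 2: max = 19, min = 4, res = 19 - 4 = 15.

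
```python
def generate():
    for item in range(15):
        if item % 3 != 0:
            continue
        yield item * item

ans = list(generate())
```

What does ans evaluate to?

Step 1: Only yield item**2 when item is divisible by 3:
  item=0: 0 % 3 == 0, yield 0**2 = 0
  item=3: 3 % 3 == 0, yield 3**2 = 9
  item=6: 6 % 3 == 0, yield 6**2 = 36
  item=9: 9 % 3 == 0, yield 9**2 = 81
  item=12: 12 % 3 == 0, yield 12**2 = 144
Therefore ans = [0, 9, 36, 81, 144].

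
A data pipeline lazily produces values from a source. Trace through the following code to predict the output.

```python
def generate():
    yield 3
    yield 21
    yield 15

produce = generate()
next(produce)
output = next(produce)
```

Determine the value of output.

Step 1: generate() creates a generator.
Step 2: next(produce) yields 3 (consumed and discarded).
Step 3: next(produce) yields 21, assigned to output.
Therefore output = 21.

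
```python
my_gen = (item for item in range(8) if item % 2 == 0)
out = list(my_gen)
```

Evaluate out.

Step 1: Filter range(8) keeping only even values:
  item=0: even, included
  item=1: odd, excluded
  item=2: even, included
  item=3: odd, excluded
  item=4: even, included
  item=5: odd, excluded
  item=6: even, included
  item=7: odd, excluded
Therefore out = [0, 2, 4, 6].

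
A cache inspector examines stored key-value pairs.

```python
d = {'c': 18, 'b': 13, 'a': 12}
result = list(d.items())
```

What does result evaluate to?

Step 1: d.items() returns (key, value) pairs in insertion order.
Therefore result = [('c', 18), ('b', 13), ('a', 12)].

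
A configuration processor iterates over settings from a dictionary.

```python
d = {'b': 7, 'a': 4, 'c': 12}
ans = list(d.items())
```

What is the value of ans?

Step 1: d.items() returns (key, value) pairs in insertion order.
Therefore ans = [('b', 7), ('a', 4), ('c', 12)].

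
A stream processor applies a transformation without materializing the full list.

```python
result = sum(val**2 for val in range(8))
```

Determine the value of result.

Step 1: Compute val**2 for each val in range(8):
  val=0: 0**2 = 0
  val=1: 1**2 = 1
  val=2: 2**2 = 4
  val=3: 3**2 = 9
  val=4: 4**2 = 16
  val=5: 5**2 = 25
  val=6: 6**2 = 36
  val=7: 7**2 = 49
Step 2: sum = 0 + 1 + 4 + 9 + 16 + 25 + 36 + 49 = 140.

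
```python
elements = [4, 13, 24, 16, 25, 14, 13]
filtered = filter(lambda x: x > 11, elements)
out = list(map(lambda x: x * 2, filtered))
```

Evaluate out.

Step 1: Filter elements for elements > 11:
  4: removed
  13: kept
  24: kept
  16: kept
  25: kept
  14: kept
  13: kept
Step 2: Map x * 2 on filtered [13, 24, 16, 25, 14, 13]:
  13 -> 26
  24 -> 48
  16 -> 32
  25 -> 50
  14 -> 28
  13 -> 26
Therefore out = [26, 48, 32, 50, 28, 26].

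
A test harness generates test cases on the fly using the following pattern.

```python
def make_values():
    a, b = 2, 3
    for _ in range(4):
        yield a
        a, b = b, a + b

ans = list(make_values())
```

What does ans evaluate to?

Step 1: Fibonacci-like sequence starting with a=2, b=3:
  Iteration 1: yield a=2, then a,b = 3,5
  Iteration 2: yield a=3, then a,b = 5,8
  Iteration 3: yield a=5, then a,b = 8,13
  Iteration 4: yield a=8, then a,b = 13,21
Therefore ans = [2, 3, 5, 8].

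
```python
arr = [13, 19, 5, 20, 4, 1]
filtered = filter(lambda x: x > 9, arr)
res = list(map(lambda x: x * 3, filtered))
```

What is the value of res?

Step 1: Filter arr for elements > 9:
  13: kept
  19: kept
  5: removed
  20: kept
  4: removed
  1: removed
Step 2: Map x * 3 on filtered [13, 19, 20]:
  13 -> 39
  19 -> 57
  20 -> 60
Therefore res = [39, 57, 60].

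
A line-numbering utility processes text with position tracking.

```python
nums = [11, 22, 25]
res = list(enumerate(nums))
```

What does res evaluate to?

Step 1: enumerate pairs each element with its index:
  (0, 11)
  (1, 22)
  (2, 25)
Therefore res = [(0, 11), (1, 22), (2, 25)].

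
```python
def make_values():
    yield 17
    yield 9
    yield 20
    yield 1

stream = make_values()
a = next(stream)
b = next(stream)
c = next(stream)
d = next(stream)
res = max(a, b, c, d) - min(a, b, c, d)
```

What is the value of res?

Step 1: Create generator and consume all values:
  a = next(stream) = 17
  b = next(stream) = 9
  c = next(stream) = 20
  d = next(stream) = 1
Step 2: max = 20, min = 1, res = 20 - 1 = 19.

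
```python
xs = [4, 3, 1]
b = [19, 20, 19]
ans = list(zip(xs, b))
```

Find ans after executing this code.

Step 1: zip pairs elements at same index:
  Index 0: (4, 19)
  Index 1: (3, 20)
  Index 2: (1, 19)
Therefore ans = [(4, 19), (3, 20), (1, 19)].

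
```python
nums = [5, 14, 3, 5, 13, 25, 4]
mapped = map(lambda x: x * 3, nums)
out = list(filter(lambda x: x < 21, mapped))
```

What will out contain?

Step 1: Map x * 3:
  5 -> 15
  14 -> 42
  3 -> 9
  5 -> 15
  13 -> 39
  25 -> 75
  4 -> 12
Step 2: Filter for < 21:
  15: kept
  42: removed
  9: kept
  15: kept
  39: removed
  75: removed
  12: kept
Therefore out = [15, 9, 15, 12].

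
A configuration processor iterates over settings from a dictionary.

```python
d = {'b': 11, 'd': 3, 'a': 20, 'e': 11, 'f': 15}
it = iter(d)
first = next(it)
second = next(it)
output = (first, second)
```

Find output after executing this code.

Step 1: iter(d) iterates over keys: ['b', 'd', 'a', 'e', 'f'].
Step 2: first = next(it) = 'b', second = next(it) = 'd'.
Therefore output = ('b', 'd').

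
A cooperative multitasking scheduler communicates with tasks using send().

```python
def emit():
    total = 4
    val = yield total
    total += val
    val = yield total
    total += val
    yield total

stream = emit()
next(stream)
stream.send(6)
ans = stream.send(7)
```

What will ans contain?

Step 1: next() -> yield total=4.
Step 2: send(6) -> val=6, total = 4+6 = 10, yield 10.
Step 3: send(7) -> val=7, total = 10+7 = 17, yield 17.
Therefore ans = 17.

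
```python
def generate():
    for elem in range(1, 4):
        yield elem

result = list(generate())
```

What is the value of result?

Step 1: The generator yields each value from range(1, 4).
Step 2: list() consumes all yields: [1, 2, 3].
Therefore result = [1, 2, 3].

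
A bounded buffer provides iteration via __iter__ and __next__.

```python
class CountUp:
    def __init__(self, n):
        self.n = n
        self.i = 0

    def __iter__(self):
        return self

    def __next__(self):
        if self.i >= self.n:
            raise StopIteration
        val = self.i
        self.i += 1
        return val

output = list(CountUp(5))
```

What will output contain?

Step 1: CountUp(5) creates an iterator counting 0 to 4.
Step 2: list() consumes all values: [0, 1, 2, 3, 4].
Therefore output = [0, 1, 2, 3, 4].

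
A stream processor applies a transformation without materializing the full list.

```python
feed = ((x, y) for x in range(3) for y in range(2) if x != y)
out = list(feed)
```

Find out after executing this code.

Step 1: Nested generator over range(3) x range(2) where x != y:
  (0, 0): excluded (x == y)
  (0, 1): included
  (1, 0): included
  (1, 1): excluded (x == y)
  (2, 0): included
  (2, 1): included
Therefore out = [(0, 1), (1, 0), (2, 0), (2, 1)].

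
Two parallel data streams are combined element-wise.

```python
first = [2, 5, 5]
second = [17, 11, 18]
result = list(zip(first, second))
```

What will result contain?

Step 1: zip pairs elements at same index:
  Index 0: (2, 17)
  Index 1: (5, 11)
  Index 2: (5, 18)
Therefore result = [(2, 17), (5, 11), (5, 18)].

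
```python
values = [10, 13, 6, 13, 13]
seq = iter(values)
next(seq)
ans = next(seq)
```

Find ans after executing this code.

Step 1: Create iterator over [10, 13, 6, 13, 13].
Step 2: next() consumes 10.
Step 3: next() returns 13.
Therefore ans = 13.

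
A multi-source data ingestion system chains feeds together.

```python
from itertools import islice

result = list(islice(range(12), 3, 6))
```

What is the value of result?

Step 1: islice(range(12), 3, 6) takes elements at indices [3, 6).
Step 2: Elements: [3, 4, 5].
Therefore result = [3, 4, 5].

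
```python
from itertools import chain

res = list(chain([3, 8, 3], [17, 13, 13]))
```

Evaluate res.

Step 1: chain() concatenates iterables: [3, 8, 3] + [17, 13, 13].
Therefore res = [3, 8, 3, 17, 13, 13].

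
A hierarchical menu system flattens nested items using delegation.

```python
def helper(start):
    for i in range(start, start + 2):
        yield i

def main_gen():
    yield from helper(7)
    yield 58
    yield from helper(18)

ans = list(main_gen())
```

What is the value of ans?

Step 1: main_gen() delegates to helper(7):
  yield 7
  yield 8
Step 2: yield 58
Step 3: Delegates to helper(18):
  yield 18
  yield 19
Therefore ans = [7, 8, 58, 18, 19].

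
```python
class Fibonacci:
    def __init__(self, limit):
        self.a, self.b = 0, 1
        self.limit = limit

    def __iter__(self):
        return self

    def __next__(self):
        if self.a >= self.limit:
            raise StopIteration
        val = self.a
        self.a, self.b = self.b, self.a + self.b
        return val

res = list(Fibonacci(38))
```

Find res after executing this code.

Step 1: Fibonacci-like sequence (a=0, b=1) until >= 38:
  Yield 0, then a,b = 1,1
  Yield 1, then a,b = 1,2
  Yield 1, then a,b = 2,3
  Yield 2, then a,b = 3,5
  Yield 3, then a,b = 5,8
  Yield 5, then a,b = 8,13
  Yield 8, then a,b = 13,21
  Yield 13, then a,b = 21,34
  Yield 21, then a,b = 34,55
  Yield 34, then a,b = 55,89
Step 2: 55 >= 38, stop.
Therefore res = [0, 1, 1, 2, 3, 5, 8, 13, 21, 34].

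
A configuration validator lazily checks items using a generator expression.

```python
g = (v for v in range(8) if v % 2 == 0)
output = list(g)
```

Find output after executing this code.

Step 1: Filter range(8) keeping only even values:
  v=0: even, included
  v=1: odd, excluded
  v=2: even, included
  v=3: odd, excluded
  v=4: even, included
  v=5: odd, excluded
  v=6: even, included
  v=7: odd, excluded
Therefore output = [0, 2, 4, 6].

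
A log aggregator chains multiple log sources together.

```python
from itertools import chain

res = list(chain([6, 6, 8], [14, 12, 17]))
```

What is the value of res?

Step 1: chain() concatenates iterables: [6, 6, 8] + [14, 12, 17].
Therefore res = [6, 6, 8, 14, 12, 17].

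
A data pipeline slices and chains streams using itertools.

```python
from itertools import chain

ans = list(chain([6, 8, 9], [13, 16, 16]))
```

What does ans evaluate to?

Step 1: chain() concatenates iterables: [6, 8, 9] + [13, 16, 16].
Therefore ans = [6, 8, 9, 13, 16, 16].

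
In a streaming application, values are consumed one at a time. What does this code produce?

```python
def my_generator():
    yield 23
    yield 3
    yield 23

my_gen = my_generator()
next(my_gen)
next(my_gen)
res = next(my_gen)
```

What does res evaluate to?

Step 1: my_generator() creates a generator.
Step 2: next(my_gen) yields 23 (consumed and discarded).
Step 3: next(my_gen) yields 3 (consumed and discarded).
Step 4: next(my_gen) yields 23, assigned to res.
Therefore res = 23.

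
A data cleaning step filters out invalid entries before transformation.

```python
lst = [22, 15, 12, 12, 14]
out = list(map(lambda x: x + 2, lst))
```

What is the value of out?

Step 1: Apply lambda x: x + 2 to each element:
  22 -> 24
  15 -> 17
  12 -> 14
  12 -> 14
  14 -> 16
Therefore out = [24, 17, 14, 14, 16].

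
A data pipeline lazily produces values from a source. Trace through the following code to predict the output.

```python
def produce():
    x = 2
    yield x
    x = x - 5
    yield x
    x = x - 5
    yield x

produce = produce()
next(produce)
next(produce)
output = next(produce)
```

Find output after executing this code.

Step 1: Trace through generator execution:
  Yield 1: x starts at 2, yield 2
  Yield 2: x = 2 - 5 = -3, yield -3
  Yield 3: x = -3 - 5 = -8, yield -8
Step 2: First next() gets 2, second next() gets the second value, third next() yields -8.
Therefore output = -8.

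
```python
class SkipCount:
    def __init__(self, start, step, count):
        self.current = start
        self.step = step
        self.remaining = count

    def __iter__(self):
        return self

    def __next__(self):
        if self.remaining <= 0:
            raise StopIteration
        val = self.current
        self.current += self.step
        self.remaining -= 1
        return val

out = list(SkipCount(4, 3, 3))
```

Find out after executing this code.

Step 1: SkipCount starts at 4, increments by 3, for 3 steps:
  Yield 4, then current += 3
  Yield 7, then current += 3
  Yield 10, then current += 3
Therefore out = [4, 7, 10].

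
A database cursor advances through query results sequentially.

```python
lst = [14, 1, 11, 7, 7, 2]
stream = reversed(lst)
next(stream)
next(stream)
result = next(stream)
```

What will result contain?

Step 1: reversed([14, 1, 11, 7, 7, 2]) gives iterator: [2, 7, 7, 11, 1, 14].
Step 2: First next() = 2, second next() = 7.
Step 3: Third next() = 7.
Therefore result = 7.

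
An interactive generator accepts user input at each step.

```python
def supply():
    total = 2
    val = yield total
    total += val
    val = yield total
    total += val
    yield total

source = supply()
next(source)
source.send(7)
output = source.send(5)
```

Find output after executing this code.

Step 1: next() -> yield total=2.
Step 2: send(7) -> val=7, total = 2+7 = 9, yield 9.
Step 3: send(5) -> val=5, total = 9+5 = 14, yield 14.
Therefore output = 14.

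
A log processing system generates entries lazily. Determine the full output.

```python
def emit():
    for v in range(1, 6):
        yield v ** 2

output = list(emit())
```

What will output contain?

Step 1: For each v in range(1, 6), yield v**2:
  v=1: yield 1**2 = 1
  v=2: yield 2**2 = 4
  v=3: yield 3**2 = 9
  v=4: yield 4**2 = 16
  v=5: yield 5**2 = 25
Therefore output = [1, 4, 9, 16, 25].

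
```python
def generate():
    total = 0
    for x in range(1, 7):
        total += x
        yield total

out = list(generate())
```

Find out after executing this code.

Step 1: Generator accumulates running sum:
  x=1: total = 1, yield 1
  x=2: total = 3, yield 3
  x=3: total = 6, yield 6
  x=4: total = 10, yield 10
  x=5: total = 15, yield 15
  x=6: total = 21, yield 21
Therefore out = [1, 3, 6, 10, 15, 21].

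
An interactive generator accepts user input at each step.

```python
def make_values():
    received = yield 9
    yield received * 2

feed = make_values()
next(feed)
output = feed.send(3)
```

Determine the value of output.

Step 1: next(feed) advances to first yield, producing 9.
Step 2: send(3) resumes, received = 3.
Step 3: yield received * 2 = 3 * 2 = 6.
Therefore output = 6.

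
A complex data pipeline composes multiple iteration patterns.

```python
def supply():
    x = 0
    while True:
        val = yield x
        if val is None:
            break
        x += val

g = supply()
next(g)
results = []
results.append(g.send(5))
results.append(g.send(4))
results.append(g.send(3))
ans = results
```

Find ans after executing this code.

Step 1: next(g) -> yield 0.
Step 2: send(5) -> x = 5, yield 5.
Step 3: send(4) -> x = 9, yield 9.
Step 4: send(3) -> x = 12, yield 12.
Therefore ans = [5, 9, 12].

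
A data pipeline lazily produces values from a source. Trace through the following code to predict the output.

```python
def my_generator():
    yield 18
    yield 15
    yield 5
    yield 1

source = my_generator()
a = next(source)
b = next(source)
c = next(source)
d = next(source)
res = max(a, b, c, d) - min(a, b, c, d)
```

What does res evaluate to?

Step 1: Create generator and consume all values:
  a = next(source) = 18
  b = next(source) = 15
  c = next(source) = 5
  d = next(source) = 1
Step 2: max = 18, min = 1, res = 18 - 1 = 17.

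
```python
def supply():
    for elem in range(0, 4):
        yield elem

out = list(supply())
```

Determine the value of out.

Step 1: The generator yields each value from range(0, 4).
Step 2: list() consumes all yields: [0, 1, 2, 3].
Therefore out = [0, 1, 2, 3].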